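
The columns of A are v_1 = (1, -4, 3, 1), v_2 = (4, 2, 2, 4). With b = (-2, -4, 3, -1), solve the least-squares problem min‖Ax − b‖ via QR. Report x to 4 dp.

x = (0.9234, -0.4885)

v_1 = (1, -4, 3, 1); ‖v_1‖ = 5.1962, so q_1 = (0.1925, -0.7698, 0.5774, 0.1925).
q_1·v_2 = 0.1925·4 + (-0.7698)·2 + 0.5774·2 + 0.1925·4 = 1.1547.
u_2 = v_2 − 1.1547·q_1 = (3.7778, 2.8889, 1.3333, 3.7778).
‖u_2‖ = 6.2183, so q_2 = (0.6075, 0.4646, 0.2144, 0.6075).
Qᵀb = (4.2339, -3.0377).
Back-substitute: x_2 = -3.0377/6.2183 = -0.4885.
x_1 = (4.2339 − 1.1547·(-0.4885))/5.1962 = 0.9234.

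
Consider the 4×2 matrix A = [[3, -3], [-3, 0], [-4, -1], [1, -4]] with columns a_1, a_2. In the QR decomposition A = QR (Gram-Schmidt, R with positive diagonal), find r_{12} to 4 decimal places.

r_{12} = -1.5213

a_1 = (3, -3, -4, 1); ‖a_1‖ = 5.9161, so q_1 = (0.5071, -0.5071, -0.6761, 0.1690).
r_{12} = q_1·a_2 = -1.5213.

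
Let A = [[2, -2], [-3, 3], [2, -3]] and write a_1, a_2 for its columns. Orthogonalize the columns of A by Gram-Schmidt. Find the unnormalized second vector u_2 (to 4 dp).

u_2 = (0.2353, -0.3529, -0.7647)

a_1 = (2, -3, 2); ‖a_1‖ = 4.1231, so q_1 = (0.4851, -0.7276, 0.4851).
q_1·a_2 = 0.4851·(-2) + (-0.7276)·3 + 0.4851·(-3) = -4.6082.
u_2 = a_2 + 4.6082·q_1 = (0.2353, -0.3529, -0.7647).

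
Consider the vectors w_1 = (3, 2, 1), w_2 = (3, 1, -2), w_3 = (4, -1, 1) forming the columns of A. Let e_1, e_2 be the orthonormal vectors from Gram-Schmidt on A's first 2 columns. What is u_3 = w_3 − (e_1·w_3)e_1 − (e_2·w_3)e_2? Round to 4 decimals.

u_3 = (1.3913, -2.5043, 0.8348)

w_1 = (3, 2, 1); ‖w_1‖ = 3.7417, so e_1 = (0.8018, 0.5345, 0.2673).
e_1·w_2 = 0.8018·3 + 0.5345·1 + 0.2673·(-2) = 2.4054.
u_2 = w_2 − 2.4054·e_1 = (1.0714, -0.2857, -2.6429).
‖u_2‖ = 2.8661, so e_2 = (0.3738, -0.0997, -0.9221).
e_1·w_3 = 0.8018·4 + 0.5345·(-1) + 0.2673·1 = 2.9399; e_2·w_3 = 0.3738·4 + (-0.0997)·(-1) + (-0.9221)·1 = 0.6729.
u_3 = w_3 − 2.9399·e_1 − 0.6729·e_2 = (1.3913, -2.5043, 0.8348).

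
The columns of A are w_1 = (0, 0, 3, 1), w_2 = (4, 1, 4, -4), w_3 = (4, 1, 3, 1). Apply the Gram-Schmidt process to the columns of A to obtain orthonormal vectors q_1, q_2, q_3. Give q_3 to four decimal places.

w_1 = (0, 0, 3, 1); ‖w_1‖ = 3.1623, so q_1 = (0.0000, 0.0000, 0.9487, 0.3162).
q_1·w_2 = 0.0000·4 + 0.0000·1 + 0.9487·4 + 0.3162·(-4) = 2.5298.
u_2 = w_2 − 2.5298·q_1 = (4.0000, 1.0000, 1.6000, -4.8000).
‖u_2‖ = 6.5269, so q_2 = (0.6129, 0.1532, 0.2451, -0.7354).
q_1·w_3 = 0.0000·4 + 0.0000·1 + 0.9487·3 + 0.3162·1 = 3.1623; q_2·w_3 = 0.6129·4 + 0.1532·1 + 0.2451·3 + (-0.7354)·1 = 2.6046.
u_3 = w_3 − 3.1623·q_1 − 2.6046·q_2 = (2.4038, 0.6009, -0.6385, 1.9155).
‖u_3‖ = 3.1962, so q_3 = (0.7521, 0.1880, -0.1998, 0.5993).

q_3 = (0.7521, 0.1880, -0.1998, 0.5993)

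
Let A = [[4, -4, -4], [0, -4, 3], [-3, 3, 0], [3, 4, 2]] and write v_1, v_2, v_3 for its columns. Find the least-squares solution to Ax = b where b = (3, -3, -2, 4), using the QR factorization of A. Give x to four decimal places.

v_1 = (4, 0, -3, 3); ‖v_1‖ = 5.8310, so e_1 = (0.6860, 0.0000, -0.5145, 0.5145).
e_1·v_2 = 0.6860·(-4) + 0.0000·(-4) + (-0.5145)·3 + 0.5145·4 = -2.2295.
u_2 = v_2 + 2.2295·e_1 = (-2.4706, -4.0000, 1.8529, 5.1471).
‖u_2‖ = 7.2131, so e_2 = (-0.3425, -0.5545, 0.2569, 0.7136).
e_1·v_3 = 0.6860·(-4) + 0.0000·3 + (-0.5145)·0 + 0.5145·2 = -1.7150; e_2·v_3 = (-0.3425)·(-4) + (-0.5545)·3 + 0.2569·0 + 0.7136·2 = 1.1336.
u_3 = v_3 + 1.7150·e_1 − 1.1336·e_2 = (-2.4353, 3.6286, -1.1735, 2.0735).
‖u_3‖ = 4.9773, so e_3 = (-0.4893, 0.7290, -0.2358, 0.4166).
Qᵀb = (5.1450, 2.9766, -1.5170).
Back-substitute: x_3 = -1.5170/4.9773 = -0.3048.
x_2 = (2.9766 − 1.1336·(-0.3048))/7.2131 = 0.4606.
x_1 = (5.1450 + 2.2295·0.4606 + 1.7150·(-0.3048))/5.8310 = 0.9688.

x = (0.9688, 0.4606, -0.3048)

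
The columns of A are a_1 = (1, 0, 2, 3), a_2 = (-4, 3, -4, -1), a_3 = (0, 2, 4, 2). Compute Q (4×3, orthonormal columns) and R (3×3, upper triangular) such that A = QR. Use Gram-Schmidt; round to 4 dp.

e_1 = a_1/‖a_1‖ = (1, 0, 2, 3)/3.7417 = (0.2673, 0.0000, 0.5345, 0.8018).
r_{12} = e_1·a_2 = -4.0089.
u_2 = a_2 + 4.0089·e_1 = (-2.9286, 3.0000, -1.8571, 2.2143).
‖u_2‖ = 5.0920, so e_2 = (-0.5751, 0.5892, -0.3647, 0.4349).
r_{13} = e_1·a_3 = 3.7417; r_{23} = e_2·a_3 = 0.5892.
u_3 = a_3 − 3.7417·e_1 − 0.5892·e_2 = (-0.6612, 1.6529, 2.2149, -1.2562).
‖u_3‖ = 3.1069, so e_3 = (-0.2128, 0.5320, 0.7129, -0.4043).

Q = [[0.2673, -0.5751, -0.2128], [0.0000, 0.5892, 0.5320], [0.5345, -0.3647, 0.7129], [0.8018, 0.4349, -0.4043]], R = [[3.7417, -4.0089, 3.7417], [0.0000, 5.0920, 0.5892], [0.0000, 0.0000, 3.1069]]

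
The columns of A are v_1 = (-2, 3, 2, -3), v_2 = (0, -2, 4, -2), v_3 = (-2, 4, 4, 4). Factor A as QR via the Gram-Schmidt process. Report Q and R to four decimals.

v_1 = (-2, 3, 2, -3); ‖v_1‖ = 5.0990, so q_1 = (-0.3922, 0.5883, 0.3922, -0.5883).
q_1·v_2 = (-0.3922)·0 + 0.5883·(-2) + 0.3922·4 + (-0.5883)·(-2) = 1.5689.
u_2 = v_2 − 1.5689·q_1 = (0.6154, -2.9231, 3.3846, -1.0769).
‖u_2‖ = 4.6410, so q_2 = (0.1326, -0.6298, 0.7293, -0.2320).
q_1·v_3 = (-0.3922)·(-2) + 0.5883·4 + 0.3922·4 + (-0.5883)·4 = 2.3534; q_2·v_3 = 0.1326·(-2) + (-0.6298)·4 + 0.7293·4 + (-0.2320)·4 = -0.7956.
u_3 = v_3 − 2.3534·q_1 + 0.7956·q_2 = (-0.9714, 2.1143, 3.6571, 5.2000).
‖u_3‖ = 6.7697, so q_3 = (-0.1435, 0.3123, 0.5402, 0.7681).

Q = [[-0.3922, 0.1326, -0.1435], [0.5883, -0.6298, 0.3123], [0.3922, 0.7293, 0.5402], [-0.5883, -0.2320, 0.7681]], R = [[5.0990, 1.5689, 2.3534], [0.0000, 4.6410, -0.7956], [0.0000, 0.0000, 6.7697]]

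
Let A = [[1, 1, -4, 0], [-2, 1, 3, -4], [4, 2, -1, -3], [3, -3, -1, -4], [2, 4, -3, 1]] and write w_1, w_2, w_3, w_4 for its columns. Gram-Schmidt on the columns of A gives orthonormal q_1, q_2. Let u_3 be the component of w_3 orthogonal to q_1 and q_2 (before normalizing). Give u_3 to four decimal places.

w_1 = (1, -2, 4, 3, 2); ‖w_1‖ = 5.8310, so q_1 = (0.1715, -0.3430, 0.6860, 0.5145, 0.3430).
q_1·w_2 = 0.1715·1 + (-0.3430)·1 + 0.6860·2 + 0.5145·(-3) + 0.3430·4 = 1.0290.
u_2 = w_2 − 1.0290·q_1 = (0.8235, 1.3529, 1.2941, -3.5294, 3.6471).
‖u_2‖ = 5.4719, so q_2 = (0.1505, 0.2473, 0.2365, -0.6450, 0.6665).
q_1·w_3 = 0.1715·(-4) + (-0.3430)·3 + 0.6860·(-1) + 0.5145·(-1) + 0.3430·(-3) = -3.9445; q_2·w_3 = 0.1505·(-4) + 0.2473·3 + 0.2365·(-1) + (-0.6450)·(-1) + 0.6665·(-3) = -1.4513.
u_3 = w_3 + 3.9445·q_1 + 1.4513·q_2 = (-3.1051, 2.0059, 2.0491, 0.0933, -0.6798).

u_3 = (-3.1051, 2.0059, 2.0491, 0.0933, -0.6798)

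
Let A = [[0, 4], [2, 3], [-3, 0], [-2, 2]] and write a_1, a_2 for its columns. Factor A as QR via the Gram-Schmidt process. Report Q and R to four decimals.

Q = [[0.0000, 0.7458], [0.4851, 0.5155], [-0.7276, 0.0658], [-0.4851, 0.4168]], R = [[4.1231, 0.4851], [0.0000, 5.3633]]

a_1 = (0, 2, -3, -2); ‖a_1‖ = 4.1231, so e_1 = (0.0000, 0.4851, -0.7276, -0.4851).
e_1·a_2 = 0.0000·4 + 0.4851·3 + (-0.7276)·0 + (-0.4851)·2 = 0.4851.
u_2 = a_2 − 0.4851·e_1 = (4.0000, 2.7647, 0.3529, 2.2353).
‖u_2‖ = 5.3633, so e_2 = (0.7458, 0.5155, 0.0658, 0.4168).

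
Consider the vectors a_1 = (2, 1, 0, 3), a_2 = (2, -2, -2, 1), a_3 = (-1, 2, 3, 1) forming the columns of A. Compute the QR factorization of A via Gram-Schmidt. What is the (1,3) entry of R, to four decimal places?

a_1 = (2, 1, 0, 3); ‖a_1‖ = 3.7417, so q_1 = (0.5345, 0.2673, 0.0000, 0.8018).
r_{13} = q_1·a_3 = 0.8018.

r_{13} = 0.8018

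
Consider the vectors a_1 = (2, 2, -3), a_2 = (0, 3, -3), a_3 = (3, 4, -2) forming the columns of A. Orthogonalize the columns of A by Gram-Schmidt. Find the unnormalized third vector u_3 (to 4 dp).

u_3 = (0.7778, 1.5556, 1.5556)

e_1 = a_1/‖a_1‖ = (2, 2, -3)/4.1231 = (0.4851, 0.4851, -0.7276).
r_{12} = e_1·a_2 = 3.6380.
u_2 = a_2 − 3.6380·e_1 = (-1.7647, 1.2353, -0.3529).
‖u_2‖ = 2.1828, so e_2 = (-0.8085, 0.5659, -0.1617).
r_{13} = e_1·a_3 = 4.8507; r_{23} = e_2·a_3 = 0.1617.
u_3 = a_3 − 4.8507·e_1 − 0.1617·e_2 = (0.7778, 1.5556, 1.5556).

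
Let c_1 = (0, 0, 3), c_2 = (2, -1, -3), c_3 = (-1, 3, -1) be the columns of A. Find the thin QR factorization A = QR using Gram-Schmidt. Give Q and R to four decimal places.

Q = [[0.0000, 0.8944, 0.4472], [0.0000, -0.4472, 0.8944], [1.0000, 0.0000, 0.0000]], R = [[3.0000, -3.0000, -1.0000], [0.0000, 2.2361, -2.2361], [0.0000, 0.0000, 2.2361]]

c_1 = (0, 0, 3); ‖c_1‖ = 3.0000, so e_1 = (0.0000, 0.0000, 1.0000).
e_1·c_2 = 0.0000·2 + 0.0000·(-1) + 1.0000·(-3) = -3.0000.
u_2 = c_2 + 3.0000·e_1 = (2.0000, -1.0000, 0.0000).
‖u_2‖ = 2.2361, so e_2 = (0.8944, -0.4472, 0.0000).
e_1·c_3 = 0.0000·(-1) + 0.0000·3 + 1.0000·(-1) = -1.0000; e_2·c_3 = 0.8944·(-1) + (-0.4472)·3 + 0.0000·(-1) = -2.2361.
u_3 = c_3 + 1.0000·e_1 + 2.2361·e_2 = (1.0000, 2.0000, 0.0000).
‖u_3‖ = 2.2361, so e_3 = (0.4472, 0.8944, 0.0000).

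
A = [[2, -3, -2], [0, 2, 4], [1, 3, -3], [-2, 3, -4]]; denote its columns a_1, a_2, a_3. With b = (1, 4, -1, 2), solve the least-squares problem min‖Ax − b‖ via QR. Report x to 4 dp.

x = (-0.0661, 0.2947, 0.2473)

q_1 = a_1/‖a_1‖ = (2, 0, 1, -2)/3.0000 = (0.6667, 0.0000, 0.3333, -0.6667).
r_{12} = q_1·a_2 = -3.0000.
u_2 = a_2 + 3.0000·q_1 = (-1.0000, 2.0000, 4.0000, 1.0000).
‖u_2‖ = 4.6904, so q_2 = (-0.2132, 0.4264, 0.8528, 0.2132).
r_{13} = q_1·a_3 = 0.3333; r_{23} = q_2·a_3 = -1.2792.
u_3 = a_3 − 0.3333·q_1 + 1.2792·q_2 = (-2.4949, 4.5455, -2.0202, -3.5051).
‖u_3‖ = 6.5767, so q_3 = (-0.3794, 0.6911, -0.3072, -0.5330).
Qᵀb = (-1.0000, 1.0660, 1.6265).
Back-substitute: x_3 = 1.6265/6.5767 = 0.2473.
x_2 = (1.0660 + 1.2792·0.2473)/4.6904 = 0.2947.
x_1 = (-1.0000 + 3.0000·0.2947 − 0.3333·0.2473)/3.0000 = -0.0661.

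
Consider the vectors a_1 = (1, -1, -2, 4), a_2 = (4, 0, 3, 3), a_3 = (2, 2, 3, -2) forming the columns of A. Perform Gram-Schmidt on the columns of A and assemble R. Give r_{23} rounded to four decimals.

r_{23} = 3.1994

a_1 = (1, -1, -2, 4); ‖a_1‖ = 4.6904, so e_1 = (0.2132, -0.2132, -0.4264, 0.8528).
e_1·a_2 = 0.2132·4 + (-0.2132)·0 + (-0.4264)·3 + 0.8528·3 = 2.1320.
u_2 = a_2 − 2.1320·e_1 = (3.5455, 0.4545, 3.9091, 1.1818).
‖u_2‖ = 5.4272, so e_2 = (0.6533, 0.0838, 0.7203, 0.2178).
r_{23} = e_2·a_3 = 3.1994.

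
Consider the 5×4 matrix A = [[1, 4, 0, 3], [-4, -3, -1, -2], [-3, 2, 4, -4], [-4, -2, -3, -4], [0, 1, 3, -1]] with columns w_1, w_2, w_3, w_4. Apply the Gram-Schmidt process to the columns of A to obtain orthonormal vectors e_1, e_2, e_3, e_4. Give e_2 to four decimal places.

w_1 = (1, -4, -3, -4, 0); ‖w_1‖ = 6.4807, so e_1 = (0.1543, -0.6172, -0.4629, -0.6172, 0.0000).
e_1·w_2 = 0.1543·4 + (-0.6172)·(-3) + (-0.4629)·2 + (-0.6172)·(-2) + 0.0000·1 = 2.7775.
u_2 = w_2 − 2.7775·e_1 = (3.5714, -1.2857, 3.2857, -0.2857, 1.0000).
‖u_2‖ = 5.1270, so e_2 = (0.6966, -0.2508, 0.6409, -0.0557, 0.1950).

e_2 = (0.6966, -0.2508, 0.6409, -0.0557, 0.1950)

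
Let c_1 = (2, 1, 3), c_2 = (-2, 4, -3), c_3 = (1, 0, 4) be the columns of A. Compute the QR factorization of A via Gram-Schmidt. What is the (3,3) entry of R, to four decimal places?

e_1 = c_1/‖c_1‖ = (2, 1, 3)/3.7417 = (0.5345, 0.2673, 0.8018).
r_{12} = e_1·c_2 = -2.4054.
u_2 = c_2 + 2.4054·e_1 = (-0.7143, 4.6429, -1.0714).
‖u_2‖ = 4.8181, so e_2 = (-0.1482, 0.9636, -0.2224).
r_{13} = e_1·c_3 = 3.7417; r_{23} = e_2·c_3 = -1.0377.
u_3 = c_3 − 3.7417·e_1 + 1.0377·e_2 = (-1.1538, 0.0000, 0.7692).
r_{33} = ‖u_3‖ = 1.3868.

r_{33} = 1.3868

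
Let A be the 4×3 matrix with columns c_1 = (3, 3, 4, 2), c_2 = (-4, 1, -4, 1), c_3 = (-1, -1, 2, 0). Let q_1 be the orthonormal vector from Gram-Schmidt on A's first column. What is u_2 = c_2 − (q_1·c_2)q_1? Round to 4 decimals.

c_1 = (3, 3, 4, 2); ‖c_1‖ = 6.1644, so q_1 = (0.4867, 0.4867, 0.6489, 0.3244).
q_1·c_2 = 0.4867·(-4) + 0.4867·1 + 0.6489·(-4) + 0.3244·1 = -3.7311.
u_2 = c_2 + 3.7311·q_1 = (-2.1842, 2.8158, -1.5789, 2.2105).

u_2 = (-2.1842, 2.8158, -1.5789, 2.2105)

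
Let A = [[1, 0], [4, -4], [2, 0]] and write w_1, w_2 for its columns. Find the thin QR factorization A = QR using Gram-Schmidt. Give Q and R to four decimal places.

w_1 = (1, 4, 2); ‖w_1‖ = 4.5826, so e_1 = (0.2182, 0.8729, 0.4364).
e_1·w_2 = 0.2182·0 + 0.8729·(-4) + 0.4364·0 = -3.4915.
u_2 = w_2 + 3.4915·e_1 = (0.7619, -0.9524, 1.5238).
‖u_2‖ = 1.9518, so e_2 = (0.3904, -0.4880, 0.7807).

Q = [[0.2182, 0.3904], [0.8729, -0.4880], [0.4364, 0.7807]], R = [[4.5826, -3.4915], [0.0000, 1.9518]]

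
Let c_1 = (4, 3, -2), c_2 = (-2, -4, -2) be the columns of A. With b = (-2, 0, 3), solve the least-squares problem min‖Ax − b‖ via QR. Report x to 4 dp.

x = (-0.8364, -0.6409)

c_1 = (4, 3, -2); ‖c_1‖ = 5.3852, so q_1 = (0.7428, 0.5571, -0.3714).
q_1·c_2 = 0.7428·(-2) + 0.5571·(-4) + (-0.3714)·(-2) = -2.9711.
u_2 = c_2 + 2.9711·q_1 = (0.2069, -2.3448, -3.1034).
‖u_2‖ = 3.8952, so q_2 = (0.0531, -0.6020, -0.7967).
Qᵀb = (-2.5997, -2.4965).
Back-substitute: x_2 = -2.4965/3.8952 = -0.6409.
x_1 = (-2.5997 + 2.9711·(-0.6409))/5.3852 = -0.8364.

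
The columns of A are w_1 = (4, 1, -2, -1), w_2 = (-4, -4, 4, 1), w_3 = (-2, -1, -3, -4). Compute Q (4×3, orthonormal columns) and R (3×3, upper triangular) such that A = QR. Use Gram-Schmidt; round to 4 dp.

w_1 = (4, 1, -2, -1); ‖w_1‖ = 4.6904, so e_1 = (0.8528, 0.2132, -0.4264, -0.2132).
e_1·w_2 = 0.8528·(-4) + 0.2132·(-4) + (-0.4264)·4 + (-0.2132)·1 = -6.1828.
u_2 = w_2 + 6.1828·e_1 = (1.2727, -2.6818, 1.3636, -0.3182).
‖u_2‖ = 3.2822, so e_2 = (0.3878, -0.8171, 0.4155, -0.0969).
e_1·w_3 = 0.8528·(-2) + 0.2132·(-1) + (-0.4264)·(-3) + (-0.2132)·(-4) = 0.2132; e_2·w_3 = 0.3878·(-2) + (-0.8171)·(-1) + 0.4155·(-3) + (-0.0969)·(-4) = -0.8171.
u_3 = w_3 − 0.2132·e_1 + 0.8171·e_2 = (-1.8650, -1.7131, -2.5696, -4.0338).
‖u_3‖ = 5.4117, so e_3 = (-0.3446, -0.3165, -0.4748, -0.7454).

Q = [[0.8528, 0.3878, -0.3446], [0.2132, -0.8171, -0.3165], [-0.4264, 0.4155, -0.4748], [-0.2132, -0.0969, -0.7454]], R = [[4.6904, -6.1828, 0.2132], [0.0000, 3.2822, -0.8171], [0.0000, 0.0000, 5.4117]]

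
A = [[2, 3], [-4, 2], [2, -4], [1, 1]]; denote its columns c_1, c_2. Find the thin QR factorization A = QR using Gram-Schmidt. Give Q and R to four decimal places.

c_1 = (2, -4, 2, 1); ‖c_1‖ = 5.0000, so e_1 = (0.4000, -0.8000, 0.4000, 0.2000).
e_1·c_2 = 0.4000·3 + (-0.8000)·2 + 0.4000·(-4) + 0.2000·1 = -1.8000.
u_2 = c_2 + 1.8000·e_1 = (3.7200, 0.5600, -3.2800, 1.3600).
‖u_2‖ = 5.1730, so e_2 = (0.7191, 0.1083, -0.6341, 0.2629).

Q = [[0.4000, 0.7191], [-0.8000, 0.1083], [0.4000, -0.6341], [0.2000, 0.2629]], R = [[5.0000, -1.8000], [0.0000, 5.1730]]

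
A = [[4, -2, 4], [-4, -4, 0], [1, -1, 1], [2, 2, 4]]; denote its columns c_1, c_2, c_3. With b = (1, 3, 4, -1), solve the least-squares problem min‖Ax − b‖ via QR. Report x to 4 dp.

x = (0.0264, -0.8085, 0.0767)

e_1 = c_1/‖c_1‖ = (4, -4, 1, 2)/6.0828 = (0.6576, -0.6576, 0.1644, 0.3288).
r_{12} = e_1·c_2 = 1.8084.
u_2 = c_2 − 1.8084·e_1 = (-3.1892, -2.8108, -1.2973, 1.4054).
‖u_2‖ = 4.6615, so e_2 = (-0.6842, -0.6030, -0.2783, 0.3015).
r_{13} = e_1·c_3 = 4.1100; r_{23} = e_2·c_3 = -1.8089.
u_3 = c_3 − 4.1100·e_1 + 1.8089·e_2 = (0.0597, 1.6119, -0.1791, 3.1940).
‖u_3‖ = 3.5827, so e_3 = (0.0167, 0.4499, -0.0500, 0.8915).
Qᵀb = (-0.9864, -3.9078, 0.2750).
Back-substitute: x_3 = 0.2750/3.5827 = 0.0767.
x_2 = (-3.9078 + 1.8089·0.0767)/4.6615 = -0.8085.
x_1 = (-0.9864 − 1.8084·(-0.8085) − 4.1100·0.0767)/6.0828 = 0.0264.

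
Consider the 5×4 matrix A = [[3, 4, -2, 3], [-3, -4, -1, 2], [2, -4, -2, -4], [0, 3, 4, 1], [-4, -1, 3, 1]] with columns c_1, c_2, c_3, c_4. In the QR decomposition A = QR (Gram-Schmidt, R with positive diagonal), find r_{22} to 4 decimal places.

r_{22} = 6.8901

e_1 = c_1/‖c_1‖ = (3, -3, 2, 0, -4)/6.1644 = (0.4867, -0.4867, 0.3244, 0.0000, -0.6489).
r_{12} = e_1·c_2 = 3.2444.
u_2 = c_2 − 3.2444·e_1 = (2.4211, -2.4211, -5.0526, 3.0000, 1.1053).
r_{22} = ‖u_2‖ = 6.8901.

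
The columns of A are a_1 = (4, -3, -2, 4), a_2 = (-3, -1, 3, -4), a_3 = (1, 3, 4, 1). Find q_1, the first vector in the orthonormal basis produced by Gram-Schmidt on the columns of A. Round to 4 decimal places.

q_1 = (0.5963, -0.4472, -0.2981, 0.5963)

a_1 = (4, -3, -2, 4); ‖a_1‖ = 6.7082, so q_1 = (0.5963, -0.4472, -0.2981, 0.5963).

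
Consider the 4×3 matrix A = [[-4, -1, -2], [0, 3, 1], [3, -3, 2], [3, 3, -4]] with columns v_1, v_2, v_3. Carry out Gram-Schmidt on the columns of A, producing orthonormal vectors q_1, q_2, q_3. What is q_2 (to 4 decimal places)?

v_1 = (-4, 0, 3, 3); ‖v_1‖ = 5.8310, so q_1 = (-0.6860, 0.0000, 0.5145, 0.5145).
q_1·v_2 = (-0.6860)·(-1) + 0.0000·3 + 0.5145·(-3) + 0.5145·3 = 0.6860.
u_2 = v_2 − 0.6860·q_1 = (-0.5294, 3.0000, -3.3529, 2.6471).
‖u_2‖ = 5.2468, so q_2 = (-0.1009, 0.5718, -0.6390, 0.5045).

q_2 = (-0.1009, 0.5718, -0.6390, 0.5045)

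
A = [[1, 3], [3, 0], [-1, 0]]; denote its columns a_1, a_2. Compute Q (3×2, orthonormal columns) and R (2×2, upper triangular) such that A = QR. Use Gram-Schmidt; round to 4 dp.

a_1 = (1, 3, -1); ‖a_1‖ = 3.3166, so e_1 = (0.3015, 0.9045, -0.3015).
e_1·a_2 = 0.3015·3 + 0.9045·0 + (-0.3015)·0 = 0.9045.
u_2 = a_2 − 0.9045·e_1 = (2.7273, -0.8182, 0.2727).
‖u_2‖ = 2.8604, so e_2 = (0.9535, -0.2860, 0.0953).

Q = [[0.3015, 0.9535], [0.9045, -0.2860], [-0.3015, 0.0953]], R = [[3.3166, 0.9045], [0.0000, 2.8604]]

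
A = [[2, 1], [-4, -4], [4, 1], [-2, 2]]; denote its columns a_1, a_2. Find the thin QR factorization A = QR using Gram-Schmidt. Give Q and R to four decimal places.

e_1 = a_1/‖a_1‖ = (2, -4, 4, -2)/6.3246 = (0.3162, -0.6325, 0.6325, -0.3162).
r_{12} = e_1·a_2 = 2.8460.
u_2 = a_2 − 2.8460·e_1 = (0.1000, -2.2000, -0.8000, 2.9000).
‖u_2‖ = 3.7283, so e_2 = (0.0268, -0.5901, -0.2146, 0.7778).

Q = [[0.3162, 0.0268], [-0.6325, -0.5901], [0.6325, -0.2146], [-0.3162, 0.7778]], R = [[6.3246, 2.8460], [0.0000, 3.7283]]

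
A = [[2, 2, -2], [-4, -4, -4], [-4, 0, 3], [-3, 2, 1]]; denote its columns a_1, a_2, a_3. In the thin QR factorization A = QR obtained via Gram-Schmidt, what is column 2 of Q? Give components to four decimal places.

a_1 = (2, -4, -4, -3); ‖a_1‖ = 6.7082, so e_1 = (0.2981, -0.5963, -0.5963, -0.4472).
e_1·a_2 = 0.2981·2 + (-0.5963)·(-4) + (-0.5963)·0 + (-0.4472)·2 = 2.0870.
u_2 = a_2 − 2.0870·e_1 = (1.3778, -2.7556, 1.2444, 2.9333).
‖u_2‖ = 4.4322, so e_2 = (0.3109, -0.6217, 0.2808, 0.6618).

e_2 = (0.3109, -0.6217, 0.2808, 0.6618)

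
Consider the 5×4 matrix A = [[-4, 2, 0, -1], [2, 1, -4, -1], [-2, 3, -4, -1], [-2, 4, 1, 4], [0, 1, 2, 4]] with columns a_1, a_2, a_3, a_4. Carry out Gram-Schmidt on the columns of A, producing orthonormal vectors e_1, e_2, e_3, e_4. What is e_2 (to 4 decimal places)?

a_1 = (-4, 2, -2, -2, 0); ‖a_1‖ = 5.2915, so e_1 = (-0.7559, 0.3780, -0.3780, -0.3780, 0.0000).
e_1·a_2 = (-0.7559)·2 + 0.3780·1 + (-0.3780)·3 + (-0.3780)·4 + 0.0000·1 = -3.7796.
u_2 = a_2 + 3.7796·e_1 = (-0.8571, 2.4286, 1.5714, 2.5714, 1.0000).
‖u_2‖ = 4.0883, so e_2 = (-0.2097, 0.5940, 0.3844, 0.6290, 0.2446).

e_2 = (-0.2097, 0.5940, 0.3844, 0.6290, 0.2446)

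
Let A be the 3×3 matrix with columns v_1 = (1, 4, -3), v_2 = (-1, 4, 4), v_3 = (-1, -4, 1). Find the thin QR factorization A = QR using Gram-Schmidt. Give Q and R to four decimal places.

e_1 = v_1/‖v_1‖ = (1, 4, -3)/5.0990 = (0.1961, 0.7845, -0.5883).
r_{12} = e_1·v_2 = 0.5883.
u_2 = v_2 − 0.5883·e_1 = (-1.1154, 3.5385, 4.3462).
‖u_2‖ = 5.7144, so e_2 = (-0.1952, 0.6192, 0.7606).
r_{13} = e_1·v_3 = -3.9223; r_{23} = e_2·v_3 = -1.5211.
u_3 = v_3 + 3.9223·e_1 + 1.5211·e_2 = (-0.5277, 0.0188, -0.1508).
‖u_3‖ = 0.5491, so e_3 = (-0.9610, 0.0343, -0.2746).

Q = [[0.1961, -0.1952, -0.9610], [0.7845, 0.6192, 0.0343], [-0.5883, 0.7606, -0.2746]], R = [[5.0990, 0.5883, -3.9223], [0.0000, 5.7144, -1.5211], [0.0000, 0.0000, 0.5491]]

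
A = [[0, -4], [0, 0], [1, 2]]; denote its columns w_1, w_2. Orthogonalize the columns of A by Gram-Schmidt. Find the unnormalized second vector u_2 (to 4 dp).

u_2 = (-4.0000, 0.0000, 0.0000)

w_1 = (0, 0, 1); ‖w_1‖ = 1.0000, so q_1 = (0.0000, 0.0000, 1.0000).
q_1·w_2 = 0.0000·(-4) + 0.0000·0 + 1.0000·2 = 2.0000.
u_2 = w_2 − 2.0000·q_1 = (-4.0000, 0.0000, 0.0000).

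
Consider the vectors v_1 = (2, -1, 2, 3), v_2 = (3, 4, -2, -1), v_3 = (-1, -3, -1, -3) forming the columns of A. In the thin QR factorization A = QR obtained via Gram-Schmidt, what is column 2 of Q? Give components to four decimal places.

e_2 = (0.6647, 0.6959, -0.2700, -0.0312)

v_1 = (2, -1, 2, 3); ‖v_1‖ = 4.2426, so e_1 = (0.4714, -0.2357, 0.4714, 0.7071).
e_1·v_2 = 0.4714·3 + (-0.2357)·4 + 0.4714·(-2) + 0.7071·(-1) = -1.1785.
u_2 = v_2 + 1.1785·e_1 = (3.5556, 3.7222, -1.4444, -0.1667).
‖u_2‖ = 5.3489, so e_2 = (0.6647, 0.6959, -0.2700, -0.0312).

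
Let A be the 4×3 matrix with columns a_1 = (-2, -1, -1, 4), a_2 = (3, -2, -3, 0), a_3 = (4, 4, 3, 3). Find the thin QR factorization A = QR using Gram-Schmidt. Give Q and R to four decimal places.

e_1 = a_1/‖a_1‖ = (-2, -1, -1, 4)/4.6904 = (-0.4264, -0.2132, -0.2132, 0.8528).
r_{12} = e_1·a_2 = -0.2132.
u_2 = a_2 + 0.2132·e_1 = (2.9091, -2.0455, -3.0455, 0.1818).
‖u_2‖ = 4.6856, so e_2 = (0.6209, -0.4365, -0.6500, 0.0388).
r_{13} = e_1·a_3 = -0.6396; r_{23} = e_2·a_3 = -1.0962.
u_3 = a_3 + 0.6396·e_1 + 1.0962·e_2 = (4.4079, 3.3851, 2.1511, 3.5880).
‖u_3‖ = 6.9562, so e_3 = (0.6337, 0.4866, 0.3092, 0.5158).

Q = [[-0.4264, 0.6209, 0.6337], [-0.2132, -0.4365, 0.4866], [-0.2132, -0.6500, 0.3092], [0.8528, 0.0388, 0.5158]], R = [[4.6904, -0.2132, -0.6396], [0.0000, 4.6856, -1.0962], [0.0000, 0.0000, 6.9562]]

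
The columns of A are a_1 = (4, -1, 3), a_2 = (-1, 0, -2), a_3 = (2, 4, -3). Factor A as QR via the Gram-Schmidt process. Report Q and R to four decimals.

a_1 = (4, -1, 3); ‖a_1‖ = 5.0990, so e_1 = (0.7845, -0.1961, 0.5883).
e_1·a_2 = 0.7845·(-1) + (-0.1961)·0 + 0.5883·(-2) = -1.9612.
u_2 = a_2 + 1.9612·e_1 = (0.5385, -0.3846, -0.8462).
‖u_2‖ = 1.0742, so e_2 = (0.5013, -0.3581, -0.7877).
e_1·a_3 = 0.7845·2 + (-0.1961)·4 + 0.5883·(-3) = -0.9806; e_2·a_3 = 0.5013·2 + (-0.3581)·4 + (-0.7877)·(-3) = 1.9335.
u_3 = a_3 + 0.9806·e_1 − 1.9335·e_2 = (1.8000, 4.5000, -0.9000).
‖u_3‖ = 4.9295, so e_3 = (0.3651, 0.9129, -0.1826).

Q = [[0.7845, 0.5013, 0.3651], [-0.1961, -0.3581, 0.9129], [0.5883, -0.7877, -0.1826]], R = [[5.0990, -1.9612, -0.9806], [0.0000, 1.0742, 1.9335], [0.0000, 0.0000, 4.9295]]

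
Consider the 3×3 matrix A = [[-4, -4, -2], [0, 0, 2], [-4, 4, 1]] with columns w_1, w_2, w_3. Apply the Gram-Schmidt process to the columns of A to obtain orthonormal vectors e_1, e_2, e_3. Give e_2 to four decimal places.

w_1 = (-4, 0, -4); ‖w_1‖ = 5.6569, so e_1 = (-0.7071, 0.0000, -0.7071).
e_1·w_2 = (-0.7071)·(-4) + 0.0000·0 + (-0.7071)·4 = 0.0000.
u_2 = w_2 + 0.0000·e_1 = (-4.0000, 0.0000, 4.0000).
‖u_2‖ = 5.6569, so e_2 = (-0.7071, 0.0000, 0.7071).

e_2 = (-0.7071, 0.0000, 0.7071)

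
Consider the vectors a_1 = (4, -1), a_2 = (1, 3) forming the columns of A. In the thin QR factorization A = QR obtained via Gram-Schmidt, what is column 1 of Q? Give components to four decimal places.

a_1 = (4, -1); ‖a_1‖ = 4.1231, so q_1 = (0.9701, -0.2425).

q_1 = (0.9701, -0.2425)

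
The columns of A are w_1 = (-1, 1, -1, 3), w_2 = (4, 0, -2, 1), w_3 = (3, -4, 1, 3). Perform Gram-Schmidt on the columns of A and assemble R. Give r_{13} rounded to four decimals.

r_{13} = 0.2887

w_1 = (-1, 1, -1, 3); ‖w_1‖ = 3.4641, so e_1 = (-0.2887, 0.2887, -0.2887, 0.8660).
r_{13} = e_1·w_3 = 0.2887.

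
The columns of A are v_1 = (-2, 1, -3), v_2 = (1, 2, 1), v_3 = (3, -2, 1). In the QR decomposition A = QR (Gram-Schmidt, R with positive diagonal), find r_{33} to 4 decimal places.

v_1 = (-2, 1, -3); ‖v_1‖ = 3.7417, so q_1 = (-0.5345, 0.2673, -0.8018).
q_1·v_2 = (-0.5345)·1 + 0.2673·2 + (-0.8018)·1 = -0.8018.
u_2 = v_2 + 0.8018·q_1 = (0.5714, 2.2143, 0.3571).
‖u_2‖ = 2.3146, so q_2 = (0.2469, 0.9567, 0.1543).
q_1·v_3 = (-0.5345)·3 + 0.2673·(-2) + (-0.8018)·1 = -2.9399; q_2·v_3 = 0.2469·3 + 0.9567·(-2) + 0.1543·1 = -1.0184.
u_3 = v_3 + 2.9399·q_1 + 1.0184·q_2 = (1.6800, -0.2400, -1.2000).
r_{33} = ‖u_3‖ = 2.0785.

r_{33} = 2.0785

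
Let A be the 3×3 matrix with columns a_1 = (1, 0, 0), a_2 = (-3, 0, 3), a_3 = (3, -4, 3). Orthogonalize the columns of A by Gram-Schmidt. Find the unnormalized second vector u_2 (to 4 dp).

q_1 = a_1/‖a_1‖ = (1, 0, 0)/1.0000 = (1.0000, 0.0000, 0.0000).
r_{12} = q_1·a_2 = -3.0000.
u_2 = a_2 + 3.0000·q_1 = (0.0000, 0.0000, 3.0000).

u_2 = (0.0000, 0.0000, 3.0000)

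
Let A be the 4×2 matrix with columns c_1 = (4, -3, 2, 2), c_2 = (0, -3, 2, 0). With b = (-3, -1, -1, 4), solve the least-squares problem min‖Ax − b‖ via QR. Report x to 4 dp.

c_1 = (4, -3, 2, 2); ‖c_1‖ = 5.7446, so q_1 = (0.6963, -0.5222, 0.3482, 0.3482).
q_1·c_2 = 0.6963·0 + (-0.5222)·(-3) + 0.3482·2 + 0.3482·0 = 2.2630.
u_2 = c_2 − 2.2630·q_1 = (-1.5758, -1.8182, 1.2121, -0.7879).
‖u_2‖ = 2.8069, so q_2 = (-0.5614, -0.6478, 0.4318, -0.2807).
Qᵀb = (-0.5222, 0.7773).
Back-substitute: x_2 = 0.7773/2.8069 = 0.2769.
x_1 = (-0.5222 − 2.2630·0.2769)/5.7446 = -0.2000.

x = (-0.2000, 0.2769)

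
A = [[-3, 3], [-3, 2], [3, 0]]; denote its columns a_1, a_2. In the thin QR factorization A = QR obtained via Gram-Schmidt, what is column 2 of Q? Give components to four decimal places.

a_1 = (-3, -3, 3); ‖a_1‖ = 5.1962, so q_1 = (-0.5774, -0.5774, 0.5774).
q_1·a_2 = (-0.5774)·3 + (-0.5774)·2 + 0.5774·0 = -2.8868.
u_2 = a_2 + 2.8868·q_1 = (1.3333, 0.3333, 1.6667).
‖u_2‖ = 2.1602, so q_2 = (0.6172, 0.1543, 0.7715).

q_2 = (0.6172, 0.1543, 0.7715)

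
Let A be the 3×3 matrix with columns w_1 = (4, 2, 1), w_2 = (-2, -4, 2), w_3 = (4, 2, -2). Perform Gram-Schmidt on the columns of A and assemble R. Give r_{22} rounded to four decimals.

e_1 = w_1/‖w_1‖ = (4, 2, 1)/4.5826 = (0.8729, 0.4364, 0.2182).
r_{12} = e_1·w_2 = -3.0551.
u_2 = w_2 + 3.0551·e_1 = (0.6667, -2.6667, 2.6667).
r_{22} = ‖u_2‖ = 3.8297.

r_{22} = 3.8297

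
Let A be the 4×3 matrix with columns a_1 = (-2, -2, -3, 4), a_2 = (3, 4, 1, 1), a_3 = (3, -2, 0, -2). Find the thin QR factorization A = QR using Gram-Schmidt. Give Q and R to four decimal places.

Q = [[-0.3482, 0.4729, 0.8070], [-0.3482, 0.6867, -0.5246], [-0.5222, -0.0389, -0.2650], [0.6963, 0.5507, -0.0576]], R = [[5.7446, -2.2630, -1.7408], [0.0000, 4.6775, -1.0560], [0.0000, 0.0000, 3.5853]]

e_1 = a_1/‖a_1‖ = (-2, -2, -3, 4)/5.7446 = (-0.3482, -0.3482, -0.5222, 0.6963).
r_{12} = e_1·a_2 = -2.2630.
u_2 = a_2 + 2.2630·e_1 = (2.2121, 3.2121, -0.1818, 2.5758).
‖u_2‖ = 4.6775, so e_2 = (0.4729, 0.6867, -0.0389, 0.5507).
r_{13} = e_1·a_3 = -1.7408; r_{23} = e_2·a_3 = -1.0560.
u_3 = a_3 + 1.7408·e_1 + 1.0560·e_2 = (2.8934, -1.8809, -0.9501, -0.2064).
‖u_3‖ = 3.5853, so e_3 = (0.8070, -0.5246, -0.2650, -0.0576).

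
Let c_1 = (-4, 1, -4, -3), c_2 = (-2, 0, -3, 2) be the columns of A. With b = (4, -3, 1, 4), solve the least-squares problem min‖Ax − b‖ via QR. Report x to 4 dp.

c_1 = (-4, 1, -4, -3); ‖c_1‖ = 6.4807, so e_1 = (-0.6172, 0.1543, -0.6172, -0.4629).
e_1·c_2 = (-0.6172)·(-2) + 0.1543·0 + (-0.6172)·(-3) + (-0.4629)·2 = 2.1602.
u_2 = c_2 − 2.1602·e_1 = (-0.6667, -0.3333, -1.6667, 3.0000).
‖u_2‖ = 3.5119, so e_2 = (-0.1898, -0.0949, -0.4746, 0.8542).
Qᵀb = (-5.4006, 2.4678).
Back-substitute: x_2 = 2.4678/3.5119 = 0.7027.
x_1 = (-5.4006 − 2.1602·0.7027)/6.4807 = -1.0676.

x = (-1.0676, 0.7027)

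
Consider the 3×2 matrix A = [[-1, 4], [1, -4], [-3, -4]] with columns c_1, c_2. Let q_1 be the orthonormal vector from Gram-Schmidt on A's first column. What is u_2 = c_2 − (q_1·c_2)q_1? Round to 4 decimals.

u_2 = (4.3636, -4.3636, -2.9091)

c_1 = (-1, 1, -3); ‖c_1‖ = 3.3166, so q_1 = (-0.3015, 0.3015, -0.9045).
q_1·c_2 = (-0.3015)·4 + 0.3015·(-4) + (-0.9045)·(-4) = 1.2060.
u_2 = c_2 − 1.2060·q_1 = (4.3636, -4.3636, -2.9091).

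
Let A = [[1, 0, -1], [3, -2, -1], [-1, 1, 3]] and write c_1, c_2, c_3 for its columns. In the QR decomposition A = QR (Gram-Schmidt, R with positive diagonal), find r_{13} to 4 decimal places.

r_{13} = -2.1106

c_1 = (1, 3, -1); ‖c_1‖ = 3.3166, so e_1 = (0.3015, 0.9045, -0.3015).
r_{13} = e_1·c_3 = -2.1106.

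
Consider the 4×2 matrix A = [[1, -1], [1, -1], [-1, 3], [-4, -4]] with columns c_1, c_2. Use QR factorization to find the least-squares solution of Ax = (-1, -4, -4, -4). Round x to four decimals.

x = (0.7806, 0.0153)

e_1 = c_1/‖c_1‖ = (1, 1, -1, -4)/4.3589 = (0.2294, 0.2294, -0.2294, -0.9177).
r_{12} = e_1·c_2 = 2.5236.
u_2 = c_2 − 2.5236·e_1 = (-1.5789, -1.5789, 3.5789, -1.6842).
‖u_2‖ = 4.5422, so e_2 = (-0.3476, -0.3476, 0.7879, -0.3708).
Qᵀb = (3.4412, 0.0695).
Back-substitute: x_2 = 0.0695/4.5422 = 0.0153.
x_1 = (3.4412 − 2.5236·0.0153)/4.3589 = 0.7806.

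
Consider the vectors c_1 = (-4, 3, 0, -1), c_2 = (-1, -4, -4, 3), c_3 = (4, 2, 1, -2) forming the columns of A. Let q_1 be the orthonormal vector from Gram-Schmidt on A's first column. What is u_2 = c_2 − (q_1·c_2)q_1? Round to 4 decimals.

q_1 = c_1/‖c_1‖ = (-4, 3, 0, -1)/5.0990 = (-0.7845, 0.5883, 0.0000, -0.1961).
r_{12} = q_1·c_2 = -2.1573.
u_2 = c_2 + 2.1573·q_1 = (-2.6923, -2.7308, -4.0000, 2.5769).

u_2 = (-2.6923, -2.7308, -4.0000, 2.5769)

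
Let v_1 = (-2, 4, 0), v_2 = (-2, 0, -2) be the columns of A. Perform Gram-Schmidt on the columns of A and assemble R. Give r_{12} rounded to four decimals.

q_1 = v_1/‖v_1‖ = (-2, 4, 0)/4.4721 = (-0.4472, 0.8944, 0.0000).
r_{12} = q_1·v_2 = 0.8944.

r_{12} = 0.8944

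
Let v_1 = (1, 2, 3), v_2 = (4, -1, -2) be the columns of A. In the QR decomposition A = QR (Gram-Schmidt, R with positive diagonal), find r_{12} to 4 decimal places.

r_{12} = -1.0690

v_1 = (1, 2, 3); ‖v_1‖ = 3.7417, so e_1 = (0.2673, 0.5345, 0.8018).
r_{12} = e_1·v_2 = -1.0690.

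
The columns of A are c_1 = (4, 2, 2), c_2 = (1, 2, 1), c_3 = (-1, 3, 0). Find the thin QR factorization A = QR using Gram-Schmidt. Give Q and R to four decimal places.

c_1 = (4, 2, 2); ‖c_1‖ = 4.8990, so q_1 = (0.8165, 0.4082, 0.4082).
q_1·c_2 = 0.8165·1 + 0.4082·2 + 0.4082·1 = 2.0412.
u_2 = c_2 − 2.0412·q_1 = (-0.6667, 1.1667, 0.1667).
‖u_2‖ = 1.3540, so q_2 = (-0.4924, 0.8616, 0.1231).
q_1·c_3 = 0.8165·(-1) + 0.4082·3 + 0.4082·0 = 0.4082; q_2·c_3 = (-0.4924)·(-1) + 0.8616·3 + 0.1231·0 = 3.0773.
u_3 = c_3 − 0.4082·q_1 − 3.0773·q_2 = (0.1818, 0.1818, -0.5455).
‖u_3‖ = 0.6030, so q_3 = (0.3015, 0.3015, -0.9045).

Q = [[0.8165, -0.4924, 0.3015], [0.4082, 0.8616, 0.3015], [0.4082, 0.1231, -0.9045]], R = [[4.8990, 2.0412, 0.4082], [0.0000, 1.3540, 3.0773], [0.0000, 0.0000, 0.6030]]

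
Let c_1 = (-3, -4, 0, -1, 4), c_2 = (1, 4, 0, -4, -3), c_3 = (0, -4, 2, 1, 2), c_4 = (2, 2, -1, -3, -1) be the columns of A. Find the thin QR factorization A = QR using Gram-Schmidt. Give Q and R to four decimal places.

Q = [[-0.4629, -0.1871, 0.4516, 0.7306], [-0.6172, 0.2878, -0.4291, -0.1421], [0.0000, 0.0000, 0.7402, -0.5234], [-0.1543, -0.9353, -0.2092, -0.2222], [0.6172, -0.0863, -0.1427, 0.3503]], R = [[6.4807, -4.1662, 3.5490, -2.3146], [0.0000, 4.9642, -2.2591, 3.0936], [0.0000, 0.0000, 2.7021, 0.0751], [0.0000, 0.0000, 0.0000, 2.0166]]

c_1 = (-3, -4, 0, -1, 4); ‖c_1‖ = 6.4807, so e_1 = (-0.4629, -0.6172, 0.0000, -0.1543, 0.6172).
e_1·c_2 = (-0.4629)·1 + (-0.6172)·4 + 0.0000·0 + (-0.1543)·(-4) + 0.6172·(-3) = -4.1662.
u_2 = c_2 + 4.1662·e_1 = (-0.9286, 1.4286, 0.0000, -4.6429, -0.4286).
‖u_2‖ = 4.9642, so e_2 = (-0.1871, 0.2878, 0.0000, -0.9353, -0.0863).
e_1·c_3 = (-0.4629)·0 + (-0.6172)·(-4) + 0.0000·2 + (-0.1543)·1 + 0.6172·2 = 3.5490; e_2·c_3 = (-0.1871)·0 + 0.2878·(-4) + 0.0000·2 + (-0.9353)·1 + (-0.0863)·2 = -2.2591.
u_3 = c_3 − 3.5490·e_1 + 2.2591·e_2 = (1.2203, -1.1594, 2.0000, -0.5652, -0.3855).
‖u_3‖ = 2.7021, so e_3 = (0.4516, -0.4291, 0.7402, -0.2092, -0.1427).
e_1·c_4 = (-0.4629)·2 + (-0.6172)·2 + 0.0000·(-1) + (-0.1543)·(-3) + 0.6172·(-1) = -2.3146; e_2·c_4 = (-0.1871)·2 + 0.2878·2 + 0.0000·(-1) + (-0.9353)·(-3) + (-0.0863)·(-1) = 3.0936; e_3·c_4 = 0.4516·2 + (-0.4291)·2 + 0.7402·(-1) + (-0.2092)·(-3) + (-0.1427)·(-1) = 0.0751.
u_4 = c_4 + 2.3146·e_1 − 3.0936·e_2 − 0.0751·e_3 = (1.4733, -0.2866, -1.0556, -0.4481, 0.7064).
‖u_4‖ = 2.0166, so e_4 = (0.7306, -0.1421, -0.5234, -0.2222, 0.3503).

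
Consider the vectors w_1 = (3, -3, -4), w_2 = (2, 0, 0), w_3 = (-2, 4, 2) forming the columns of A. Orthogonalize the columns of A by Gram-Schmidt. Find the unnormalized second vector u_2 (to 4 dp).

w_1 = (3, -3, -4); ‖w_1‖ = 5.8310, so q_1 = (0.5145, -0.5145, -0.6860).
q_1·w_2 = 0.5145·2 + (-0.5145)·0 + (-0.6860)·0 = 1.0290.
u_2 = w_2 − 1.0290·q_1 = (1.4706, 0.5294, 0.7059).

u_2 = (1.4706, 0.5294, 0.7059)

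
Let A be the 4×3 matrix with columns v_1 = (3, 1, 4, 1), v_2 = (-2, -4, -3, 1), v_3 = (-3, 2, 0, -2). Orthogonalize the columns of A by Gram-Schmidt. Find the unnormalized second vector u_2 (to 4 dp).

u_2 = (0.3333, -3.2222, 0.1111, 1.7778)

e_1 = v_1/‖v_1‖ = (3, 1, 4, 1)/5.1962 = (0.5774, 0.1925, 0.7698, 0.1925).
r_{12} = e_1·v_2 = -4.0415.
u_2 = v_2 + 4.0415·e_1 = (0.3333, -3.2222, 0.1111, 1.7778).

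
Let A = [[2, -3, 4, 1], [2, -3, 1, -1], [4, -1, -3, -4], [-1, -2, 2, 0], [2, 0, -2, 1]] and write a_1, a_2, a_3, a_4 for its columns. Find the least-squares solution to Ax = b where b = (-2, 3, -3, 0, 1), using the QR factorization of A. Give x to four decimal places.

x = (-1.0595, -1.8031, -1.4175, 0.9898)

a_1 = (2, 2, 4, -1, 2); ‖a_1‖ = 5.3852, so q_1 = (0.3714, 0.3714, 0.7428, -0.1857, 0.3714).
q_1·a_2 = 0.3714·(-3) + 0.3714·(-3) + 0.7428·(-1) + (-0.1857)·(-2) + 0.3714·0 = -2.5997.
u_2 = a_2 + 2.5997·q_1 = (-2.0345, -2.0345, 0.9310, -2.4828, 0.9655).
‖u_2‖ = 4.0301, so q_2 = (-0.5048, -0.5048, 0.2310, -0.6161, 0.2396).
q_1·a_3 = 0.3714·4 + 0.3714·1 + 0.7428·(-3) + (-0.1857)·2 + 0.3714·(-2) = -1.4856; q_2·a_3 = (-0.5048)·4 + (-0.5048)·1 + 0.2310·(-3) + (-0.6161)·2 + 0.2396·(-2) = -4.9285.
u_3 = a_3 + 1.4856·q_1 + 4.9285·q_2 = (2.0637, -0.9363, -0.7580, -1.3121, -0.2675).
‖u_3‖ = 2.7392, so q_3 = (0.7534, -0.3418, -0.2767, -0.4790, -0.0977).
q_1·a_4 = 0.3714·1 + 0.3714·(-1) + 0.7428·(-4) + (-0.1857)·0 + 0.3714·1 = -2.5997; q_2·a_4 = (-0.5048)·1 + (-0.5048)·(-1) + 0.2310·(-4) + (-0.6161)·0 + 0.2396·1 = -0.6845; q_3·a_4 = 0.7534·1 + (-0.3418)·(-1) + (-0.2767)·(-4) + (-0.4790)·0 + (-0.0977)·1 = 2.1044.
u_4 = a_4 + 2.5997·q_1 + 0.6845·q_2 − 2.1044·q_3 = (0.0345, 0.3393, -1.3285, 0.1036, 2.3350).
‖u_4‖ = 2.7100, so q_4 = (0.0127, 0.1252, -0.4902, 0.0382, 0.8616).
Qᵀb = (-1.4856, -0.9583, -1.7998, 2.6824).
Back-substitute: x_4 = 2.6824/2.7100 = 0.9898.
x_3 = (-1.7998 − 2.1044·0.9898)/2.7392 = -1.4175.
x_2 = (-0.9583 + 4.9285·(-1.4175) + 0.6845·0.9898)/4.0301 = -1.8031.
x_1 = (-1.4856 + 2.5997·(-1.8031) + 1.4856·(-1.4175) + 2.5997·0.9898)/5.3852 = -1.0595.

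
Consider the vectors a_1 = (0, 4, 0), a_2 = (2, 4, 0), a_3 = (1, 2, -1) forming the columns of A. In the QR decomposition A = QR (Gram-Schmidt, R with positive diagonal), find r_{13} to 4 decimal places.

r_{13} = 2.0000

a_1 = (0, 4, 0); ‖a_1‖ = 4.0000, so q_1 = (0.0000, 1.0000, 0.0000).
r_{13} = q_1·a_3 = 2.0000.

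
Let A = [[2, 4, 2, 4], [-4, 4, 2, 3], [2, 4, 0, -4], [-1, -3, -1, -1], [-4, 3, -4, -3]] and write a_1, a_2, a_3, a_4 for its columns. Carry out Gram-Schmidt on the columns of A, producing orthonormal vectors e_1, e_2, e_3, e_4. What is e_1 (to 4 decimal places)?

e_1 = a_1/‖a_1‖ = (2, -4, 2, -1, -4)/6.4031 = (0.3123, -0.6247, 0.3123, -0.1562, -0.6247).

e_1 = (0.3123, -0.6247, 0.3123, -0.1562, -0.6247)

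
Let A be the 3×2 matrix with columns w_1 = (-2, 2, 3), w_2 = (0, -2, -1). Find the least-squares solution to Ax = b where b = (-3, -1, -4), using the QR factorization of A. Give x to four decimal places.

x = (0.0556, 1.2778)

e_1 = w_1/‖w_1‖ = (-2, 2, 3)/4.1231 = (-0.4851, 0.4851, 0.7276).
r_{12} = e_1·w_2 = -1.6977.
u_2 = w_2 + 1.6977·e_1 = (-0.8235, -1.1765, 0.2353).
‖u_2‖ = 1.4552, so e_2 = (-0.5659, -0.8085, 0.1617).
Qᵀb = (-1.9403, 1.8594).
Back-substitute: x_2 = 1.8594/1.4552 = 1.2778.
x_1 = (-1.9403 + 1.6977·1.2778)/4.1231 = 0.0556.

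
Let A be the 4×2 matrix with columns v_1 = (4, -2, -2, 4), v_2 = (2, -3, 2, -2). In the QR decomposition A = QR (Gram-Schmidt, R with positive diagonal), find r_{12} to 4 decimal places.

r_{12} = 0.3162

e_1 = v_1/‖v_1‖ = (4, -2, -2, 4)/6.3246 = (0.6325, -0.3162, -0.3162, 0.6325).
r_{12} = e_1·v_2 = 0.3162.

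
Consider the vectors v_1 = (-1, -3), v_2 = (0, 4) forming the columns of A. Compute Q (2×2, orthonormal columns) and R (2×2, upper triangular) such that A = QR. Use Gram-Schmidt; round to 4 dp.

Q = [[-0.3162, -0.9487], [-0.9487, 0.3162]], R = [[3.1623, -3.7947], [0.0000, 1.2649]]

e_1 = v_1/‖v_1‖ = (-1, -3)/3.1623 = (-0.3162, -0.9487).
r_{12} = e_1·v_2 = -3.7947.
u_2 = v_2 + 3.7947·e_1 = (-1.2000, 0.4000).
‖u_2‖ = 1.2649, so e_2 = (-0.9487, 0.3162).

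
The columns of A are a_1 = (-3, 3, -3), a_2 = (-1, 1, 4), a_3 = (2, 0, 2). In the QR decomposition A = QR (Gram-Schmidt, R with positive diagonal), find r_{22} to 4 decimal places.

r_{22} = 4.0825

e_1 = a_1/‖a_1‖ = (-3, 3, -3)/5.1962 = (-0.5774, 0.5774, -0.5774).
r_{12} = e_1·a_2 = -1.1547.
u_2 = a_2 + 1.1547·e_1 = (-1.6667, 1.6667, 3.3333).
r_{22} = ‖u_2‖ = 4.0825.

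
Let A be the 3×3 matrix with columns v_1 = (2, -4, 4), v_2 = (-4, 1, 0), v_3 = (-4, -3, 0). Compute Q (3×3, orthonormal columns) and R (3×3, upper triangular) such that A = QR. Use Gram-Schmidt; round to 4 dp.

v_1 = (2, -4, 4); ‖v_1‖ = 6.0000, so e_1 = (0.3333, -0.6667, 0.6667).
e_1·v_2 = 0.3333·(-4) + (-0.6667)·1 + 0.6667·0 = -2.0000.
u_2 = v_2 + 2.0000·e_1 = (-3.3333, -0.3333, 1.3333).
‖u_2‖ = 3.6056, so e_2 = (-0.9245, -0.0925, 0.3698).
e_1·v_3 = 0.3333·(-4) + (-0.6667)·(-3) + 0.6667·0 = 0.6667; e_2·v_3 = (-0.9245)·(-4) + (-0.0925)·(-3) + 0.3698·0 = 3.9754.
u_3 = v_3 − 0.6667·e_1 − 3.9754·e_2 = (-0.5470, -2.1880, -1.9145).
‖u_3‖ = 2.9584, so e_3 = (-0.1849, -0.7396, -0.6472).

Q = [[0.3333, -0.9245, -0.1849], [-0.6667, -0.0925, -0.7396], [0.6667, 0.3698, -0.6472]], R = [[6.0000, -2.0000, 0.6667], [0.0000, 3.6056, 3.9754], [0.0000, 0.0000, 2.9584]]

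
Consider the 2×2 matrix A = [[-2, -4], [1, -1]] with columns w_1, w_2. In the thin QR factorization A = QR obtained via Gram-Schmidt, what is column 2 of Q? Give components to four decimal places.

e_2 = (-0.4472, -0.8944)

e_1 = w_1/‖w_1‖ = (-2, 1)/2.2361 = (-0.8944, 0.4472).
r_{12} = e_1·w_2 = 3.1305.
u_2 = w_2 − 3.1305·e_1 = (-1.2000, -2.4000).
‖u_2‖ = 2.6833, so e_2 = (-0.4472, -0.8944).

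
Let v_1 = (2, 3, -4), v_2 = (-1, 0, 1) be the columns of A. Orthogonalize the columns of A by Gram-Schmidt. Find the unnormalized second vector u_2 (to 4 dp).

u_2 = (-0.5862, 0.6207, 0.1724)

e_1 = v_1/‖v_1‖ = (2, 3, -4)/5.3852 = (0.3714, 0.5571, -0.7428).
r_{12} = e_1·v_2 = -1.1142.
u_2 = v_2 + 1.1142·e_1 = (-0.5862, 0.6207, 0.1724).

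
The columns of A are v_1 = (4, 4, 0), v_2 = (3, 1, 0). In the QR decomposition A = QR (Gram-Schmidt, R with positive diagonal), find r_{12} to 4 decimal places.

r_{12} = 2.8284

q_1 = v_1/‖v_1‖ = (4, 4, 0)/5.6569 = (0.7071, 0.7071, 0.0000).
r_{12} = q_1·v_2 = 2.8284.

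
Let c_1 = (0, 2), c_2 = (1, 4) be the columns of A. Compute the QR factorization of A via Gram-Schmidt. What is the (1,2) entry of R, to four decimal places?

c_1 = (0, 2); ‖c_1‖ = 2.0000, so q_1 = (0.0000, 1.0000).
r_{12} = q_1·c_2 = 4.0000.

r_{12} = 4.0000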